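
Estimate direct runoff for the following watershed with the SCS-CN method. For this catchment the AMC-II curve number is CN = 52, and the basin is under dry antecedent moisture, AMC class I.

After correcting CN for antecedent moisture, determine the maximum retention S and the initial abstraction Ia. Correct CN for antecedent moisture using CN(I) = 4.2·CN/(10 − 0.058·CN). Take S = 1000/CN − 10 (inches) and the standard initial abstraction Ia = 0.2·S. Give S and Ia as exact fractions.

Dry (AMC I): CN(I) = 4.2·52/(10 − 0.058·52) = (1092/5)/(873/125) = 9100/291 ≈ 31.271
Max retention: S = 1000/(9100/291) − 10 = 2000/91 in (≈ 21.978 in)
Ia = 0.2S: 0.2·21.978 = 4.396 in (exactly 400/91)

S = 2000/91 in ≈ 21.978 in; Ia = 400/91 in ≈ 4.396 in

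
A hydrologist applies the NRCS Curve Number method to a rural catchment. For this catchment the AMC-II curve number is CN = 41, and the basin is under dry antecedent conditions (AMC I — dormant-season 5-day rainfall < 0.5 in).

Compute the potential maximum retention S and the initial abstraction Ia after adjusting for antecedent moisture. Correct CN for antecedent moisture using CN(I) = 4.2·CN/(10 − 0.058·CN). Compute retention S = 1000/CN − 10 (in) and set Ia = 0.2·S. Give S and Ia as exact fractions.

S = 29500/861 in ≈ 34.262 in; Ia = 5900/861 in ≈ 6.852 in

Adjust CN=41 to AMC I: 4.2·41/(10 − 0.058·41) → (861/5) ÷ (3811/500) = 86100/3811 ≈ 22.592
S = 1000/(86100/3811) − 10 = 29500/861 in ≈ 34.262 in
Ia = 0.2·(29500/861) = 5900/861 in ≈ 6.852 in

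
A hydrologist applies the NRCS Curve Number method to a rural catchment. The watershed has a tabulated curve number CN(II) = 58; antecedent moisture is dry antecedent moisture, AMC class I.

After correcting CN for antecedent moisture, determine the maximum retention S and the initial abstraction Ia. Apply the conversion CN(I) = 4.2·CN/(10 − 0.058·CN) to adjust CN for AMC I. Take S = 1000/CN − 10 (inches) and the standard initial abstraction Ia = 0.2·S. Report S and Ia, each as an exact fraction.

Dry (AMC I): CN(I) = 4.2·58/(10 − 0.058·58) = (1218/5)/(1659/250) = 2900/79 ≈ 36.709
S = 1000/(2900/79) − 10 = 500/29 in ≈ 17.241 in
Ia = 0.2·(500/29) = 100/29 in ≈ 3.448 in

S = 500/29 in ≈ 17.241 in; Ia = 100/29 in ≈ 3.448 in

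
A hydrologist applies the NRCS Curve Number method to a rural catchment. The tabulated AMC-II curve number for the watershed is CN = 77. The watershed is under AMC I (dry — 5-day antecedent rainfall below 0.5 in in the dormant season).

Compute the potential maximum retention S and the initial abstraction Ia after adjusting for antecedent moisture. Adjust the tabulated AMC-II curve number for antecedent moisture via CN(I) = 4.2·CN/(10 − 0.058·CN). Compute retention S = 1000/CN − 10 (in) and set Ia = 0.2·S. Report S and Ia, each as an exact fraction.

S = 11500/1617 in ≈ 7.112 in; Ia = 2300/1617 in ≈ 1.422 in

CN(I) from CN(II)=77: (4.2·77)/(10 − 0.058·77) = 161700/2767 ≈ 58.439
Retention S: 1000/CN − 10 with CN=58.439 → S = 11500/1617 ≈ 7.112 in
Ia = 0.2·(11500/1617) = 2300/1617 in ≈ 1.422 in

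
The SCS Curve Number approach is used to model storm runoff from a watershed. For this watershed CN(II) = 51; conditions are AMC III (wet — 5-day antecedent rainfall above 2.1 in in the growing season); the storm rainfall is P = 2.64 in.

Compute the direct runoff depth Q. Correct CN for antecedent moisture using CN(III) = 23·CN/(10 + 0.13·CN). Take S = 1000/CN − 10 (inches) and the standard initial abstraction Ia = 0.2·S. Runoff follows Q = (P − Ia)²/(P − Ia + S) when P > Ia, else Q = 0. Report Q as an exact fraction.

Q = 1400157362/2572066425 in ≈ 0.544 in

Wet (AMC III): CN(III) = 23·51/(10 + 0.13·51) = 1173/(1663/100) = 117300/1663 ≈ 70.535
Retention S: 1000/CN − 10 with CN=70.535 → S = 4900/1173 ≈ 4.177 in
Initial abstraction Ia = S/5 = (4900/1173)/5 = 980/1173 ≈ 0.835 in
P − Ia = 2.640 − 0.835 = 52918/29325 ≈ 1.805 in (> 0, runoff occurs)
Q = (52918/29325)²/((52918/29325) + 4900/1173) = (2800314724/859955625)/(175418/29325) = 1400157362/2572066425 in ≈ 0.544 in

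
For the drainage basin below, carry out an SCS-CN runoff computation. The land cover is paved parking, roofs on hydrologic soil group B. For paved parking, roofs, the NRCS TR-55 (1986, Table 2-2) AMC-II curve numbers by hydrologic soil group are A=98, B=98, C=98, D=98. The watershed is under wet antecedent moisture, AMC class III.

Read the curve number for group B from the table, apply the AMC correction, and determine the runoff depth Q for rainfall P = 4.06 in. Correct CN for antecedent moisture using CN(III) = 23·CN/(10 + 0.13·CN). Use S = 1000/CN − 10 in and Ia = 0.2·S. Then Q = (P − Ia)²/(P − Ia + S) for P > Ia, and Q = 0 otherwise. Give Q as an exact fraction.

NRCS table: paved parking, roofs, soil group B → CN(II) = 98
Wet (AMC III): CN(III) = 23·98/(10 + 0.13·98) = 2254/(1137/50) = 112700/1137 ≈ 99.120
Retention S: 1000/CN − 10 with CN=99.120 → S = 100/1127 ≈ 0.089 in
Ia = 0.2S: 0.2·0.089 = 0.018 in (exactly 20/1127)
P − Ia = 4.060 − 0.018 = 227781/56350 ≈ 4.042 in (> 0, runoff occurs)
Q: (227781/56350)² ÷ (232781/56350) = 51884183961/13117209350 in (≈ 3.955 in)

Q = 51884183961/13117209350 in ≈ 3.955 in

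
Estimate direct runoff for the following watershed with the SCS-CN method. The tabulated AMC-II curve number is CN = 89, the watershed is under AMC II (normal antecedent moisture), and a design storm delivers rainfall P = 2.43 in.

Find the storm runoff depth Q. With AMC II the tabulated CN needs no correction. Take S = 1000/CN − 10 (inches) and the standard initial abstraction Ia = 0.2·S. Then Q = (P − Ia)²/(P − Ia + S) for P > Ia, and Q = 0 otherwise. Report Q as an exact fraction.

AMC II — tabulated CN = 89 applies directly.
S = 1000/89 − 10 = 110/89 in ≈ 1.236 in
Ia = 0.2·(110/89) = 22/89 in ≈ 0.247 in
Excess rainfall: 2.430 − 0.247 = 2.183 in; P > Ia so Q > 0
Runoff Q = (P−Ia)²/(P−Ia+S) = (2.183)²/(2.183+1.236) = 377408329/270800300 ≈ 1.394 in

Q = 377408329/270800300 in ≈ 1.394 in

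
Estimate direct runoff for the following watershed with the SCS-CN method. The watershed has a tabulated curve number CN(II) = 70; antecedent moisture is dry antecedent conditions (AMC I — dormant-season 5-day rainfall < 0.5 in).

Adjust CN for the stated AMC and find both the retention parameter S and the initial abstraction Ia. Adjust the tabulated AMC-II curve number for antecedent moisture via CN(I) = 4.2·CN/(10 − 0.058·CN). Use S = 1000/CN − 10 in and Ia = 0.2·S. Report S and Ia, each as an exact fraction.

S = 500/49 in ≈ 10.204 in; Ia = 100/49 in ≈ 2.041 in

Dry (AMC I): CN(I) = 4.2·70/(10 − 0.058·70) = 294/(297/50) = 4900/99 ≈ 49.495
Max retention: S = 1000/(4900/99) − 10 = 500/49 in (≈ 10.204 in)
Initial abstraction Ia = S/5 = (500/49)/5 = 100/49 ≈ 2.041 in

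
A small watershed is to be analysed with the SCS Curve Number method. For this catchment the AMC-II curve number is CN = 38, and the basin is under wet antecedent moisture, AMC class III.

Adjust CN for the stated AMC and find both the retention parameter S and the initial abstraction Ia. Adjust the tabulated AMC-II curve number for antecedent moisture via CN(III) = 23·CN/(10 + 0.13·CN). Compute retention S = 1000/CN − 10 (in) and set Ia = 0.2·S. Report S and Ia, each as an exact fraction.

S = 3100/437 in ≈ 7.094 in; Ia = 620/437 in ≈ 1.419 in

Wet (AMC III): CN(III) = 23·38/(10 + 0.13·38) = 874/(747/50) = 43700/747 ≈ 58.501
Max retention: S = 1000/(43700/747) − 10 = 3100/437 in (≈ 7.094 in)
Initial abstraction Ia = S/5 = (3100/437)/5 = 620/437 ≈ 1.419 in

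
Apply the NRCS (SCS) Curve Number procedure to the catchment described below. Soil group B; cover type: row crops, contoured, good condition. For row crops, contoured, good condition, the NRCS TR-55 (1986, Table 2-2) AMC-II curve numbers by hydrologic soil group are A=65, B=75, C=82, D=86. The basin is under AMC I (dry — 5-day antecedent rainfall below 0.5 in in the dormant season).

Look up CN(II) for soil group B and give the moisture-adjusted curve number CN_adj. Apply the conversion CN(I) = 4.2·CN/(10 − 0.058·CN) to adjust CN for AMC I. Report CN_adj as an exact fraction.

NRCS table: row crops, contoured, good condition, soil group B → CN(II) = 75
CN(I) from CN(II)=75: (4.2·75)/(10 − 0.058·75) = 6300/113 ≈ 55.752

CN_adj = 6300/113 ≈ 55.752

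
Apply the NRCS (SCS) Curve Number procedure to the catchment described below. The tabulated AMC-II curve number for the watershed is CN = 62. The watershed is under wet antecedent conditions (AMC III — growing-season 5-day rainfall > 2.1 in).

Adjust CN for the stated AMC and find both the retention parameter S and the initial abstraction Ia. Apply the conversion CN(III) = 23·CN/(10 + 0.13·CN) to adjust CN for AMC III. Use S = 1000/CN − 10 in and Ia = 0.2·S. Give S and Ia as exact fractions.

Adjust CN=62 to AMC III: 23·62/(10 + 0.13·62) → 1426 ÷ (903/50) = 71300/903 ≈ 78.959
Retention S: 1000/CN − 10 with CN=78.959 → S = 1900/713 ≈ 2.665 in
Ia = 0.2·(1900/713) = 380/713 in ≈ 0.533 in

S = 1900/713 in ≈ 2.665 in; Ia = 380/713 in ≈ 0.533 in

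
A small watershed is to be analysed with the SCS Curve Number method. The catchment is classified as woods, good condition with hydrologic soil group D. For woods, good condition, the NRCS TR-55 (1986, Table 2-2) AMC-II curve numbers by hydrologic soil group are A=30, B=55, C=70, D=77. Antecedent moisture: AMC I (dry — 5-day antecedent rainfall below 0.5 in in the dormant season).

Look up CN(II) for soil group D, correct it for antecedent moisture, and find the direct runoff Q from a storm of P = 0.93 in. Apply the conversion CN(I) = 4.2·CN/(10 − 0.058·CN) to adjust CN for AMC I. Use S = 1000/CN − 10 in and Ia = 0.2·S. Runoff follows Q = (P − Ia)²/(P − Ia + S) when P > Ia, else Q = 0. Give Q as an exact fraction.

Q = 0 in ≈ 0.000 in

NRCS table: woods, good condition, soil group D → CN(II) = 77
CN(I) from CN(II)=77: (4.2·77)/(10 − 0.058·77) = 161700/2767 ≈ 58.439
Retention S: 1000/CN − 10 with CN=58.439 → S = 11500/1617 ≈ 7.112 in
Initial abstraction Ia = S/5 = (11500/1617)/5 = 2300/1617 ≈ 1.422 in
P = 0.930 ≤ Ia = 1.422 in: entire storm abstracted, Q = 0.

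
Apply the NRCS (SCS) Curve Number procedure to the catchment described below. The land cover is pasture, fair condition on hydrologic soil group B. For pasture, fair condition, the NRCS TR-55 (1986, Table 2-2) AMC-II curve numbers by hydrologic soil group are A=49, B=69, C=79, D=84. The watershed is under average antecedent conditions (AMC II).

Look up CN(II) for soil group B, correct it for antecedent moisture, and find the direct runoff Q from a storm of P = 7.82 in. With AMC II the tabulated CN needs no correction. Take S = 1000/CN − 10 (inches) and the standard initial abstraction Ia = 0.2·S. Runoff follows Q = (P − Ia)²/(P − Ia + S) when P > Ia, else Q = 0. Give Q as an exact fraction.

NRCS table: pasture, fair condition, soil group B → CN(II) = 69
AMC II — tabulated CN = 69 applies directly.
Max retention: S = 1000/69 − 10 = 310/69 in (≈ 4.493 in)
Initial abstraction Ia = S/5 = (310/69)/5 = 62/69 ≈ 0.899 in
P − Ia = 7.820 − 0.899 = 23879/3450 ≈ 6.921 in (> 0, runoff occurs)
Q = (23879/3450)²/((23879/3450) + 310/69) = (570206641/11902500)/(39379/3450) = 570206641/135857550 in ≈ 4.197 in

Q = 570206641/135857550 in ≈ 4.197 in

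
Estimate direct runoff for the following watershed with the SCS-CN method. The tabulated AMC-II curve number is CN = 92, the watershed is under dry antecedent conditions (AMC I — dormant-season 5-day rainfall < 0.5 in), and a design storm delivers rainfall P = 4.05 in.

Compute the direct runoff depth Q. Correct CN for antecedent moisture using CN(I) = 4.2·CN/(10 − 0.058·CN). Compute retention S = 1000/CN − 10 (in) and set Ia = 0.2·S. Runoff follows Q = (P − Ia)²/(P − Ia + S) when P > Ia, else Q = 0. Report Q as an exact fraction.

Dry (AMC I): CN(I) = 4.2·92/(10 − 0.058·92) = (1932/5)/(583/125) = 48300/583 ≈ 82.847
S = 1000/(48300/583) − 10 = 1000/483 in ≈ 2.070 in
Ia = 0.2·(1000/483) = 200/483 in ≈ 0.414 in
Excess rainfall: 4.050 − 0.414 = 3.636 in; P > Ia so Q > 0
Q: (35123/9660)² ÷ (55123/9660) = 1233625129/532488180 in (≈ 2.317 in)

Q = 1233625129/532488180 in ≈ 2.317 in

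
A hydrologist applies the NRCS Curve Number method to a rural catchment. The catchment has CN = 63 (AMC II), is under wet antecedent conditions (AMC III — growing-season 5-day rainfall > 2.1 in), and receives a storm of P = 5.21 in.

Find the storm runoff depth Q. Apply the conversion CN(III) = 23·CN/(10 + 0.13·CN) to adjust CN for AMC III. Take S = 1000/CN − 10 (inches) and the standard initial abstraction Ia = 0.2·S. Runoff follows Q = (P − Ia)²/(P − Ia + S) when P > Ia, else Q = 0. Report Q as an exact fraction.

Wet (AMC III): CN(III) = 23·63/(10 + 0.13·63) = 1449/(1819/100) = 144900/1819 ≈ 79.659
S = 1000/(144900/1819) − 10 = 3700/1449 in ≈ 2.553 in
Ia = 0.2S: 0.2·2.553 = 0.511 in (exactly 740/1449)
P − Ia = 5.210 − 0.511 = 680929/144900 ≈ 4.699 in (> 0, runoff occurs)
Q: (680929/144900)² ÷ (1050929/144900) = 463664303041/152279612100 in (≈ 3.045 in)

Q = 463664303041/152279612100 in ≈ 3.045 in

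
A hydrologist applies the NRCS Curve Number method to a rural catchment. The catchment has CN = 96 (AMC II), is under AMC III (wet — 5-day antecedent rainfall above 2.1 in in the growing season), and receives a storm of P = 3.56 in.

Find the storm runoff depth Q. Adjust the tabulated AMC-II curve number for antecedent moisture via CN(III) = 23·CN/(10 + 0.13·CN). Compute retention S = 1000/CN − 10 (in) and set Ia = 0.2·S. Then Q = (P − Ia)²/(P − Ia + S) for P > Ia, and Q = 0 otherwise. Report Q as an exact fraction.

Q = 147792649/44097900 in ≈ 3.351 in

CN(III) from CN(II)=96: (23·96)/(10 + 0.13·96) = 27600/281 ≈ 98.221
Max retention: S = 1000/(27600/281) − 10 = 25/138 in (≈ 0.181 in)
Ia = 0.2·(25/138) = 5/138 in ≈ 0.036 in
Excess rainfall: 3.560 − 0.036 = 3.524 in; P > Ia so Q > 0
Runoff Q = (P−Ia)²/(P−Ia+S) = (3.524)²/(3.524+0.181) = 147792649/44097900 ≈ 3.351 in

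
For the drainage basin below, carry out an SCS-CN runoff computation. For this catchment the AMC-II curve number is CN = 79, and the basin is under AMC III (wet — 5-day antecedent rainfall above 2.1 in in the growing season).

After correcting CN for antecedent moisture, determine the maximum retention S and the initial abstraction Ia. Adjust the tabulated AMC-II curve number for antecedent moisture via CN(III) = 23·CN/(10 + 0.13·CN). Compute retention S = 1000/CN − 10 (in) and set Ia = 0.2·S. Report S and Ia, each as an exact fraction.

S = 2100/1817 in ≈ 1.156 in; Ia = 420/1817 in ≈ 0.231 in

Adjust CN=79 to AMC III: 23·79/(10 + 0.13·79) → 1817 ÷ (2027/100) = 181700/2027 ≈ 89.640
Max retention: S = 1000/(181700/2027) − 10 = 2100/1817 in (≈ 1.156 in)
Initial abstraction Ia = S/5 = (2100/1817)/5 = 420/1817 ≈ 0.231 in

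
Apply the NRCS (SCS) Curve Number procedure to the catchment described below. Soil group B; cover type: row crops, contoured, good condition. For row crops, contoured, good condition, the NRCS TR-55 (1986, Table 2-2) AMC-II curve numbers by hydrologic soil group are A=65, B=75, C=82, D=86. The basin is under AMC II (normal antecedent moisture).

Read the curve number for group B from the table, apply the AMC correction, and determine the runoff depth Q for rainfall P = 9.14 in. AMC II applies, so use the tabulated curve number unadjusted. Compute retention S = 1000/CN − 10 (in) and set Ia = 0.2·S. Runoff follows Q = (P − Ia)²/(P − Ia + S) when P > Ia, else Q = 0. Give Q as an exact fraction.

Q = 1615441/265650 in ≈ 6.081 in

NRCS table: row crops, contoured, good condition, soil group B → CN(II) = 75
AMC II — tabulated CN = 75 applies directly.
Max retention: S = 1000/75 − 10 = 10/3 in (≈ 3.333 in)
Initial abstraction Ia = S/5 = (10/3)/5 = 2/3 ≈ 0.667 in
Since P=9.140 > Ia=0.667: effective rainfall P−Ia = 1271/150 in
Q: (1271/150)² ÷ (1771/150) = 1615441/265650 in (≈ 6.081 in)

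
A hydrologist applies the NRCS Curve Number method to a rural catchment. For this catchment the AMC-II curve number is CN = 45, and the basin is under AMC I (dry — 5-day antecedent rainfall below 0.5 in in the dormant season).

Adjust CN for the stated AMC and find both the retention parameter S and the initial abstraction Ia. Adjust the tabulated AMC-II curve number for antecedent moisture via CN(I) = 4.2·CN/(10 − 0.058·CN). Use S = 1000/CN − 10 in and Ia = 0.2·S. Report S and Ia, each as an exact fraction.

CN(I) from CN(II)=45: (4.2·45)/(10 − 0.058·45) = 18900/739 ≈ 25.575
Retention S: 1000/CN − 10 with CN=25.575 → S = 5500/189 ≈ 29.101 in
Ia = 0.2S: 0.2·29.101 = 5.820 in (exactly 1100/189)

S = 5500/189 in ≈ 29.101 in; Ia = 1100/189 in ≈ 5.820 in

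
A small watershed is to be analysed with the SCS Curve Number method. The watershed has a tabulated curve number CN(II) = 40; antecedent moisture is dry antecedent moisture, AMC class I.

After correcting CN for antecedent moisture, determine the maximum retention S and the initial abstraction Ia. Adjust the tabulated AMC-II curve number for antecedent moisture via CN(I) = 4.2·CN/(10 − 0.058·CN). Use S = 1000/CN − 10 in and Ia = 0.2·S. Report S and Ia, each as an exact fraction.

S = 250/7 in ≈ 35.714 in; Ia = 50/7 in ≈ 7.143 in

Dry (AMC I): CN(I) = 4.2·40/(10 − 0.058·40) = 168/(192/25) = 175/8 ≈ 21.875
Max retention: S = 1000/(175/8) − 10 = 250/7 in (≈ 35.714 in)
Initial abstraction Ia = S/5 = (250/7)/5 = 50/7 ≈ 7.143 in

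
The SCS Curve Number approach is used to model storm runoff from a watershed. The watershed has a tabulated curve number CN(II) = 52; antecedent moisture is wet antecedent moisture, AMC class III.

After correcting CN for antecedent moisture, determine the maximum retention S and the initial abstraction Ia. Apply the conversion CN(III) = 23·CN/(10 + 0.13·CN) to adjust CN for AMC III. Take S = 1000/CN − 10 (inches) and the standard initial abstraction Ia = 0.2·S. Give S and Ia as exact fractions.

CN(III) from CN(II)=52: (23·52)/(10 + 0.13·52) = 29900/419 ≈ 71.360
S = 1000/(29900/419) − 10 = 1200/299 in ≈ 4.013 in
Ia = 0.2S: 0.2·4.013 = 0.803 in (exactly 240/299)

S = 1200/299 in ≈ 4.013 in; Ia = 240/299 in ≈ 0.803 in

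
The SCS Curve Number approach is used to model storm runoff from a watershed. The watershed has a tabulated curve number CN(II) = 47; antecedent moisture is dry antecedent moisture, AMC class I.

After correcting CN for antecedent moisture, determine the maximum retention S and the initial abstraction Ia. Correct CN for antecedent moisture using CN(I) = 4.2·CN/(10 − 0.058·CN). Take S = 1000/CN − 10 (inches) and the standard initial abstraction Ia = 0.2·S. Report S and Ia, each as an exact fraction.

Adjust CN=47 to AMC I: 4.2·47/(10 − 0.058·47) → (987/5) ÷ (3637/500) = 98700/3637 ≈ 27.138
Retention S: 1000/CN − 10 with CN=27.138 → S = 26500/987 ≈ 26.849 in
Ia = 0.2S: 0.2·26.849 = 5.370 in (exactly 5300/987)

S = 26500/987 in ≈ 26.849 in; Ia = 5300/987 in ≈ 5.370 in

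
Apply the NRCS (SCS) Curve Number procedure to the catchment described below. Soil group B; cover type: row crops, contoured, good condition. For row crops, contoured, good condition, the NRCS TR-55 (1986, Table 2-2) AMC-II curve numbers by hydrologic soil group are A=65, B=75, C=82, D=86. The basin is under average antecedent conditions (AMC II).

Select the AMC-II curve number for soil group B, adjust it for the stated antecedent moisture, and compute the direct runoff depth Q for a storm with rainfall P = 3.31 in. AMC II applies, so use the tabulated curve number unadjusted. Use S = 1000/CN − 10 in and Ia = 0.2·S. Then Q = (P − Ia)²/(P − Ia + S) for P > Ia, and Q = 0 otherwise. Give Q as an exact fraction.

Q = 628849/537900 in ≈ 1.169 in

NRCS table: row crops, contoured, good condition, soil group B → CN(II) = 75
AMC II — tabulated CN = 75 applies directly.
S = 1000/75 − 10 = 10/3 in ≈ 3.333 in
Ia = 0.2·(10/3) = 2/3 in ≈ 0.667 in
P − Ia = 3.310 − 0.667 = 793/300 ≈ 2.643 in (> 0, runoff occurs)
Runoff Q = (P−Ia)²/(P−Ia+S) = (2.643)²/(2.643+3.333) = 628849/537900 ≈ 1.169 in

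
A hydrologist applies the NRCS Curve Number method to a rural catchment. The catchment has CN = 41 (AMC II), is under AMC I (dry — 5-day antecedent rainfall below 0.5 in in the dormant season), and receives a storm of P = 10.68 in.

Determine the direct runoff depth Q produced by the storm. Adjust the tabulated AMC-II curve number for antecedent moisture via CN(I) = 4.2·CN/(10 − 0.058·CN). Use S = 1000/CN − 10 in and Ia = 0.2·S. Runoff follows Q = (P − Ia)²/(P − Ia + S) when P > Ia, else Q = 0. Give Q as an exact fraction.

Adjust CN=41 to AMC I: 4.2·41/(10 − 0.058·41) → (861/5) ÷ (3811/500) = 86100/3811 ≈ 22.592
Retention S: 1000/CN − 10 with CN=22.592 → S = 29500/861 ≈ 34.262 in
Ia = 0.2·(29500/861) = 5900/861 in ≈ 6.852 in
P − Ia = 10.680 − 6.852 = 82387/21525 ≈ 3.828 in (> 0, runoff occurs)
Q: (82387/21525)² ÷ (819887/21525) = 6787617769/17648067675 in (≈ 0.385 in)

Q = 6787617769/17648067675 in ≈ 0.385 in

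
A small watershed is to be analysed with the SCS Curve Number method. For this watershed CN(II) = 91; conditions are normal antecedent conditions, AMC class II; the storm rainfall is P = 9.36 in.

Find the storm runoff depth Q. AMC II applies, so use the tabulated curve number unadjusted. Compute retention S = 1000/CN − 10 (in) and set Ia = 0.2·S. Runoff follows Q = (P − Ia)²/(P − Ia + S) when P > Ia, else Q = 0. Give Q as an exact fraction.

Q = 24137352/2918825 in ≈ 8.270 in

CN(II) = 91; AMC II needs no correction.
Max retention: S = 1000/91 − 10 = 90/91 in (≈ 0.989 in)
Initial abstraction Ia = S/5 = (90/91)/5 = 18/91 ≈ 0.198 in
P − Ia = 9.360 − 0.198 = 20844/2275 ≈ 9.162 in (> 0, runoff occurs)
Runoff Q = (P−Ia)²/(P−Ia+S) = (9.162)²/(9.162+0.989) = 24137352/2918825 ≈ 8.270 in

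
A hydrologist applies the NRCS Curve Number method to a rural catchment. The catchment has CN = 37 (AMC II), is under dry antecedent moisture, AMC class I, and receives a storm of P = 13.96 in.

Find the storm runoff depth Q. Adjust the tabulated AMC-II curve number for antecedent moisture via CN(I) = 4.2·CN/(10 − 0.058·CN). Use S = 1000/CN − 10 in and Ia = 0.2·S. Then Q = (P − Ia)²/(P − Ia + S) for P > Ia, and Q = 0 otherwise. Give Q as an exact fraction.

Q = 29300569/39694525 in ≈ 0.738 in

Adjust CN=37 to AMC I: 4.2·37/(10 − 0.058·37) → (777/5) ÷ (3927/500) = 3700/187 ≈ 19.786
S = 1000/(3700/187) − 10 = 1500/37 in ≈ 40.541 in
Ia = 0.2S: 0.2·40.541 = 8.108 in (exactly 300/37)
Excess rainfall: 13.960 − 8.108 = 5.852 in; P > Ia so Q > 0
Q = (5413/925)²/((5413/925) + 1500/37) = (29300569/855625)/(42913/925) = 29300569/39694525 in ≈ 0.738 in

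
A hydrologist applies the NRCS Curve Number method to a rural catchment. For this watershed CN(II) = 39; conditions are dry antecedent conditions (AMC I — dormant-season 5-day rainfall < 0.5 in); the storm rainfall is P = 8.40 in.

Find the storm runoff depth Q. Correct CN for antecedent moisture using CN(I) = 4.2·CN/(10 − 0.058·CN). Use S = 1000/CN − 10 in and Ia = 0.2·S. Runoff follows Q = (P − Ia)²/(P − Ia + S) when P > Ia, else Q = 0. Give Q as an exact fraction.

CN(I) from CN(II)=39: (4.2·39)/(10 − 0.058·39) = 81900/3869 ≈ 21.168
S = 1000/(81900/3869) − 10 = 30500/819 in ≈ 37.241 in
Ia = 0.2S: 0.2·37.241 = 7.448 in (exactly 6100/819)
P − Ia = 8.400 − 7.448 = 3898/4095 ≈ 0.952 in (> 0, runoff occurs)
Q: (3898/4095)² ÷ (156398/4095) = 7597202/320224905 in (≈ 0.024 in)

Q = 7597202/320224905 in ≈ 0.024 in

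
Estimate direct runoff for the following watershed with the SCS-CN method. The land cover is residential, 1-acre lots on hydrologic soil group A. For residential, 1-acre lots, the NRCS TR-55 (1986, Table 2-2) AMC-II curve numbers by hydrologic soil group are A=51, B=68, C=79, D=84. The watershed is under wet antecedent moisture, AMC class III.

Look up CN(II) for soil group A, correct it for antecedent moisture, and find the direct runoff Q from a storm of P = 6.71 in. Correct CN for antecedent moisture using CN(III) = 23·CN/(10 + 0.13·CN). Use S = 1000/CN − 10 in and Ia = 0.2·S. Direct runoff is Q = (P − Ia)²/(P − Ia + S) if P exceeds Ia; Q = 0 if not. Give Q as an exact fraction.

Q = 474835380889/138306435900 in ≈ 3.433 in

NRCS table: residential, 1-acre lots, soil group A → CN(II) = 51
Wet (AMC III): CN(III) = 23·51/(10 + 0.13·51) = 1173/(1663/100) = 117300/1663 ≈ 70.535
Max retention: S = 1000/(117300/1663) − 10 = 4900/1173 in (≈ 4.177 in)
Initial abstraction Ia = S/5 = (4900/1173)/5 = 980/1173 ≈ 0.835 in
P − Ia = 6.710 − 0.835 = 689083/117300 ≈ 5.875 in (> 0, runoff occurs)
Runoff Q = (P−Ia)²/(P−Ia+S) = (5.875)²/(5.875+4.177) = 474835380889/138306435900 ≈ 3.433 in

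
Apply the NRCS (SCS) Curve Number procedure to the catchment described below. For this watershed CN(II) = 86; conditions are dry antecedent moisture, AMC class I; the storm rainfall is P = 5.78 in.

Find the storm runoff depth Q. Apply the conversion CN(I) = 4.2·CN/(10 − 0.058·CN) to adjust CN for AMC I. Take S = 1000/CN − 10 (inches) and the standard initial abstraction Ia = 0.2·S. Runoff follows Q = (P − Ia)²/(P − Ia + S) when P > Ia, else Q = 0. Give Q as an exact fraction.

Q = 1042062961/369462450 in ≈ 2.820 in

CN(I) from CN(II)=86: (4.2·86)/(10 − 0.058·86) = 12900/179 ≈ 72.067
S = 1000/(12900/179) − 10 = 500/129 in ≈ 3.876 in
Initial abstraction Ia = S/5 = (500/129)/5 = 100/129 ≈ 0.775 in
P − Ia = 5.780 − 0.775 = 32281/6450 ≈ 5.005 in (> 0, runoff occurs)
Q = (32281/6450)²/((32281/6450) + 500/129) = (1042062961/41602500)/(57281/6450) = 1042062961/369462450 in ≈ 2.820 in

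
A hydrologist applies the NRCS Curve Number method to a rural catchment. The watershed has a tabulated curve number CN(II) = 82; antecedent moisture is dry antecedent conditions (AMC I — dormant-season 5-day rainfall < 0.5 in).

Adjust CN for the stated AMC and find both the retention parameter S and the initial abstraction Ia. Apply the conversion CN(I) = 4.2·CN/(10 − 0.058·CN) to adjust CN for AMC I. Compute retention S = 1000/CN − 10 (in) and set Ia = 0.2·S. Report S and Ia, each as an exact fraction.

Dry (AMC I): CN(I) = 4.2·82/(10 − 0.058·82) = (1722/5)/(1311/250) = 28700/437 ≈ 65.675
Retention S: 1000/CN − 10 with CN=65.675 → S = 1500/287 ≈ 5.226 in
Ia = 0.2·(1500/287) = 300/287 in ≈ 1.045 in

S = 1500/287 in ≈ 5.226 in; Ia = 300/287 in ≈ 1.045 in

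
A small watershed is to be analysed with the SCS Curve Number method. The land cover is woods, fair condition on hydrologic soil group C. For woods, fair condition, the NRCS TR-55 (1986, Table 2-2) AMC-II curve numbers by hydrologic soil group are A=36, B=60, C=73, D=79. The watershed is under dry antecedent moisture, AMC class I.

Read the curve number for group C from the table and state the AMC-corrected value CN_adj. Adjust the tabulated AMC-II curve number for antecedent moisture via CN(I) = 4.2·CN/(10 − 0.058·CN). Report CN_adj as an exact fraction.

NRCS table: woods, fair condition, soil group C → CN(II) = 73
Adjust CN=73 to AMC I: 4.2·73/(10 − 0.058·73) → (1533/5) ÷ (2883/500) = 51100/961 ≈ 53.174

CN_adj = 51100/961 ≈ 53.174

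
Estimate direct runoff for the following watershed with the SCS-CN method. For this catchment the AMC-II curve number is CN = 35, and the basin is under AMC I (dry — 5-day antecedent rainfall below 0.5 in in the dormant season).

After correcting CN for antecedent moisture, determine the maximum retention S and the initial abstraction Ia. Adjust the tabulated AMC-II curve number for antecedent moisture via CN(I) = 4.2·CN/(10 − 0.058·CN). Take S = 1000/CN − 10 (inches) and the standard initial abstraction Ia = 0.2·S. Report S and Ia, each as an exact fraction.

Dry (AMC I): CN(I) = 4.2·35/(10 − 0.058·35) = 147/(797/100) = 14700/797 ≈ 18.444
S = 1000/(14700/797) − 10 = 6500/147 in ≈ 44.218 in
Ia = 0.2S: 0.2·44.218 = 8.844 in (exactly 1300/147)

S = 6500/147 in ≈ 44.218 in; Ia = 1300/147 in ≈ 8.844 in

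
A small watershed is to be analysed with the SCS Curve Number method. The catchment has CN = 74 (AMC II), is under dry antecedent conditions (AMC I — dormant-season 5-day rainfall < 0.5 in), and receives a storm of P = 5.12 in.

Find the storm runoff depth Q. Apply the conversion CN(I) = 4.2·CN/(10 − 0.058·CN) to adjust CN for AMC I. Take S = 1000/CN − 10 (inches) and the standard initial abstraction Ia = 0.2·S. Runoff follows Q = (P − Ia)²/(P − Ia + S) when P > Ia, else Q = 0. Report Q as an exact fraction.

Q = 280194121/278573925 in ≈ 1.006 in

CN(I) from CN(II)=74: (4.2·74)/(10 − 0.058·74) = 77700/1427 ≈ 54.450
S = 1000/(77700/1427) − 10 = 6500/777 in ≈ 8.366 in
Ia = 0.2S: 0.2·8.366 = 1.673 in (exactly 1300/777)
Since P=5.120 > Ia=1.673: effective rainfall P−Ia = 66956/19425 in
Q = (66956/19425)²/((66956/19425) + 6500/777) = (4483105936/377330625)/(229456/19425) = 280194121/278573925 in ≈ 1.006 in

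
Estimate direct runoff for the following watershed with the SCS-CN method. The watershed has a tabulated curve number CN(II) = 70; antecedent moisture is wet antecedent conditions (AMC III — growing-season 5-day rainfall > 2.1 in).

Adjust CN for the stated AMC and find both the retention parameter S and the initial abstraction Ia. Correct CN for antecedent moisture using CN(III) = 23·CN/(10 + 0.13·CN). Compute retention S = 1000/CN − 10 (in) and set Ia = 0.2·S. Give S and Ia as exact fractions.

S = 300/161 in ≈ 1.863 in; Ia = 60/161 in ≈ 0.373 in

Wet (AMC III): CN(III) = 23·70/(10 + 0.13·70) = 1610/(191/10) = 16100/191 ≈ 84.293
S = 1000/(16100/191) − 10 = 300/161 in ≈ 1.863 in
Initial abstraction Ia = S/5 = (300/161)/5 = 60/161 ≈ 0.373 in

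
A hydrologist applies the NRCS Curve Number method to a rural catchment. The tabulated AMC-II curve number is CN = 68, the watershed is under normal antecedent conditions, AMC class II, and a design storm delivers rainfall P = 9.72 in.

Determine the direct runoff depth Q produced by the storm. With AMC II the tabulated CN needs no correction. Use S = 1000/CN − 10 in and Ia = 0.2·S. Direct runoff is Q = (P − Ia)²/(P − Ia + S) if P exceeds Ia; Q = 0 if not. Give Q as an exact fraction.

AMC II — tabulated CN = 68 applies directly.
Max retention: S = 1000/68 − 10 = 80/17 in (≈ 4.706 in)
Ia = 0.2·(80/17) = 16/17 in ≈ 0.941 in
Since P=9.720 > Ia=0.941: effective rainfall P−Ia = 3731/425 in
Q = (3731/425)²/((3731/425) + 80/17) = (13920361/180625)/(5731/425) = 13920361/2435675 in ≈ 5.715 in

Q = 13920361/2435675 in ≈ 5.715 in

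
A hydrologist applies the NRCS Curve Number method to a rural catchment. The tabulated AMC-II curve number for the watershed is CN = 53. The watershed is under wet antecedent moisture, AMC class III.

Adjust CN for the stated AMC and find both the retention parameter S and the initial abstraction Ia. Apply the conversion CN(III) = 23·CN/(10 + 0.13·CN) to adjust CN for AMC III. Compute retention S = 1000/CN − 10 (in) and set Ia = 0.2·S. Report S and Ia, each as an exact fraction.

S = 4700/1219 in ≈ 3.856 in; Ia = 940/1219 in ≈ 0.771 in

CN(III) from CN(II)=53: (23·53)/(10 + 0.13·53) = 121900/1689 ≈ 72.173
Max retention: S = 1000/(121900/1689) − 10 = 4700/1219 in (≈ 3.856 in)
Ia = 0.2S: 0.2·3.856 = 0.771 in (exactly 940/1219)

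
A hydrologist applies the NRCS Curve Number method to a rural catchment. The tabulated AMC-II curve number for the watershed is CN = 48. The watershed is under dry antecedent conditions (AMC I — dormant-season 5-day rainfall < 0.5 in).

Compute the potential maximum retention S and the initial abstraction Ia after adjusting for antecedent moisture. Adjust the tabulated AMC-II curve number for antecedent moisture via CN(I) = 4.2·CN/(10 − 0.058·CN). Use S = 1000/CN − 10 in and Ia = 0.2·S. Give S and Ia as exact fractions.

S = 1625/63 in ≈ 25.794 in; Ia = 325/63 in ≈ 5.159 in

Dry (AMC I): CN(I) = 4.2·48/(10 − 0.058·48) = (1008/5)/(902/125) = 12600/451 ≈ 27.938
S = 1000/(12600/451) − 10 = 1625/63 in ≈ 25.794 in
Ia = 0.2·(1625/63) = 325/63 in ≈ 5.159 in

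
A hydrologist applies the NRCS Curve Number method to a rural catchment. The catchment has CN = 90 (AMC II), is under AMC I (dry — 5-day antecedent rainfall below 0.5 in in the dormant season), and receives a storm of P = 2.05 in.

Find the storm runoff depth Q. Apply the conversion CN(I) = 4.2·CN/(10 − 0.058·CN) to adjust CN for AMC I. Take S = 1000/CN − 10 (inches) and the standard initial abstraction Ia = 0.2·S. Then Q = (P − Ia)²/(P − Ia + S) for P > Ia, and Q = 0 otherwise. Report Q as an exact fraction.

Q = 33051001/59531220 in ≈ 0.555 in

Adjust CN=90 to AMC I: 4.2·90/(10 − 0.058·90) → 378 ÷ (239/50) = 18900/239 ≈ 79.079
S = 1000/(18900/239) − 10 = 500/189 in ≈ 2.646 in
Ia = 0.2·(500/189) = 100/189 in ≈ 0.529 in
Excess rainfall: 2.050 − 0.529 = 1.521 in; P > Ia so Q > 0
Q: (5749/3780)² ÷ (15749/3780) = 33051001/59531220 in (≈ 0.555 in)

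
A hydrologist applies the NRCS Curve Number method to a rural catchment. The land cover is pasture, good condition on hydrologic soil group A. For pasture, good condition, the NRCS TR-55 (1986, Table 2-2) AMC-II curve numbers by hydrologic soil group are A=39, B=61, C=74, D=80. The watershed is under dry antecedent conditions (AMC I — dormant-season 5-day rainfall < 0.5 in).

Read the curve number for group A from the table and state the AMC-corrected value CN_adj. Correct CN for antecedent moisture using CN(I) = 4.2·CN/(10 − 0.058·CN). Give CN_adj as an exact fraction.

CN_adj = 81900/3869 ≈ 21.168

NRCS table: pasture, good condition, soil group A → CN(II) = 39
Dry (AMC I): CN(I) = 4.2·39/(10 − 0.058·39) = (819/5)/(3869/500) = 81900/3869 ≈ 21.168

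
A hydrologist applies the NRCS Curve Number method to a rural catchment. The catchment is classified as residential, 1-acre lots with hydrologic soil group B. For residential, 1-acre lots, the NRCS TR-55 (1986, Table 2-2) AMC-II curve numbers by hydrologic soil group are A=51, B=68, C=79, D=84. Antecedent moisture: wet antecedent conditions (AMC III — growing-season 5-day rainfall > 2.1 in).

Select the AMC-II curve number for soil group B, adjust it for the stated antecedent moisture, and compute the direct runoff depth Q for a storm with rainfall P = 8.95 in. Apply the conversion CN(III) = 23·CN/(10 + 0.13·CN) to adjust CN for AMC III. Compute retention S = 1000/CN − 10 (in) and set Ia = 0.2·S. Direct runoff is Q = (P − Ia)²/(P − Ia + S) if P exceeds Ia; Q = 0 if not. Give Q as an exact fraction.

NRCS table: residential, 1-acre lots, soil group B → CN(II) = 68
CN(III) from CN(II)=68: (23·68)/(10 + 0.13·68) = 39100/471 ≈ 83.015
Max retention: S = 1000/(39100/471) − 10 = 800/391 in (≈ 2.046 in)
Ia = 0.2S: 0.2·2.046 = 0.409 in (exactly 160/391)
Since P=8.950 > Ia=0.409: effective rainfall P−Ia = 66789/7820 in
Runoff Q = (P−Ia)²/(P−Ia+S) = (8.541)²/(8.541+2.046) = 4460770521/647409980 ≈ 6.890 in

Q = 4460770521/647409980 in ≈ 6.890 in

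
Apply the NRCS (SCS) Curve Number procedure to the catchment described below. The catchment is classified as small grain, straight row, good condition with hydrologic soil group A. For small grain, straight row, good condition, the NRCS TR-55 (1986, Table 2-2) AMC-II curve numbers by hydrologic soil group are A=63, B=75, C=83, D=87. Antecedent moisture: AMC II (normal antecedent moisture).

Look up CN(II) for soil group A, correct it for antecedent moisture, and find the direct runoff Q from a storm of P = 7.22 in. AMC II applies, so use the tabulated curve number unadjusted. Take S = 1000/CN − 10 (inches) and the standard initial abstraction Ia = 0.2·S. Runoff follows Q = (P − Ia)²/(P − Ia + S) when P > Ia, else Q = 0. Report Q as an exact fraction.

NRCS table: small grain, straight row, good condition, soil group A → CN(II) = 63
CN(II) = 63; AMC II needs no correction.
Max retention: S = 1000/63 − 10 = 370/63 in (≈ 5.873 in)
Ia = 0.2·(370/63) = 74/63 in ≈ 1.175 in
P − Ia = 7.220 − 1.175 = 19043/3150 ≈ 6.045 in (> 0, runoff occurs)
Q: (19043/3150)² ÷ (37543/3150) = 362635849/118260450 in (≈ 3.066 in)

Q = 362635849/118260450 in ≈ 3.066 in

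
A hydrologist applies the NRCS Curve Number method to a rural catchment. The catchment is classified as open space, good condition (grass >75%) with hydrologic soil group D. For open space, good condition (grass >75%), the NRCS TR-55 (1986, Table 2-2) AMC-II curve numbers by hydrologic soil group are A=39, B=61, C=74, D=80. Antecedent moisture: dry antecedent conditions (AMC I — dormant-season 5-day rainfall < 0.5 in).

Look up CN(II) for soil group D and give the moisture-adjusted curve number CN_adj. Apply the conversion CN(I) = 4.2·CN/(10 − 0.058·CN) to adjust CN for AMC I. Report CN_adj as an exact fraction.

NRCS table: open space, good condition (grass >75%), soil group D → CN(II) = 80
Dry (AMC I): CN(I) = 4.2·80/(10 − 0.058·80) = 336/(134/25) = 4200/67 ≈ 62.687

CN_adj = 4200/67 ≈ 62.687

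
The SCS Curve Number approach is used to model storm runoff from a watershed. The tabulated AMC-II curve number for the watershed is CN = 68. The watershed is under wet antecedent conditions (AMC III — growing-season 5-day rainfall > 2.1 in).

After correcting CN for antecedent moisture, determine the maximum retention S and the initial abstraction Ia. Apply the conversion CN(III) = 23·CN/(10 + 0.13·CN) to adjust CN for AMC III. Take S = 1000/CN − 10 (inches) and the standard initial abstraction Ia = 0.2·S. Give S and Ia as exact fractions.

S = 800/391 in ≈ 2.046 in; Ia = 160/391 in ≈ 0.409 in

Adjust CN=68 to AMC III: 23·68/(10 + 0.13·68) → 1564 ÷ (471/25) = 39100/471 ≈ 83.015
Retention S: 1000/CN − 10 with CN=83.015 → S = 800/391 ≈ 2.046 in
Ia = 0.2S: 0.2·2.046 = 0.409 in (exactly 160/391)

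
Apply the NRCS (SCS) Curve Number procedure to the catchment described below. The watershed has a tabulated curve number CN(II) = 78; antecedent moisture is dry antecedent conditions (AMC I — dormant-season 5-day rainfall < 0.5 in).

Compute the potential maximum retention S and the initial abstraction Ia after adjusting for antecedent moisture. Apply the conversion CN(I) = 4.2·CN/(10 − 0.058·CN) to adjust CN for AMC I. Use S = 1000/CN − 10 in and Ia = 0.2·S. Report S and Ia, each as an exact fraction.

Adjust CN=78 to AMC I: 4.2·78/(10 − 0.058·78) → (1638/5) ÷ (1369/250) = 81900/1369 ≈ 59.825
Max retention: S = 1000/(81900/1369) − 10 = 5500/819 in (≈ 6.716 in)
Initial abstraction Ia = S/5 = (5500/819)/5 = 1100/819 ≈ 1.343 in

S = 5500/819 in ≈ 6.716 in; Ia = 1100/819 in ≈ 1.343 in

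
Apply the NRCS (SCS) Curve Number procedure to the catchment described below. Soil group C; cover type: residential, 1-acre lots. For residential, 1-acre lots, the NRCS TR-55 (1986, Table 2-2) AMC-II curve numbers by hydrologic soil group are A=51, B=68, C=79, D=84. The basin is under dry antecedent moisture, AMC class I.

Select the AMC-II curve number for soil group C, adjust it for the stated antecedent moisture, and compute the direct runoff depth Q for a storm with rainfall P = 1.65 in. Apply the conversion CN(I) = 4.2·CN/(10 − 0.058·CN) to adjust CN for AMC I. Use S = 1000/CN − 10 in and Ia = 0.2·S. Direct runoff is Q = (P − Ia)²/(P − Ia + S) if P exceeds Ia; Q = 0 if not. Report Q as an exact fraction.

NRCS table: residential, 1-acre lots, soil group C → CN(II) = 79
Adjust CN=79 to AMC I: 4.2·79/(10 − 0.058·79) → (1659/5) ÷ (2709/500) = 7900/129 ≈ 61.240
Retention S: 1000/CN − 10 with CN=61.240 → S = 500/79 ≈ 6.329 in
Initial abstraction Ia = S/5 = (500/79)/5 = 100/79 ≈ 1.266 in
P − Ia = 1.650 − 1.266 = 607/1580 ≈ 0.384 in (> 0, runoff occurs)
Runoff Q = (P−Ia)²/(P−Ia+S) = (0.384)²/(0.384+6.329) = 368449/16759060 ≈ 0.022 in

Q = 368449/16759060 in ≈ 0.022 in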